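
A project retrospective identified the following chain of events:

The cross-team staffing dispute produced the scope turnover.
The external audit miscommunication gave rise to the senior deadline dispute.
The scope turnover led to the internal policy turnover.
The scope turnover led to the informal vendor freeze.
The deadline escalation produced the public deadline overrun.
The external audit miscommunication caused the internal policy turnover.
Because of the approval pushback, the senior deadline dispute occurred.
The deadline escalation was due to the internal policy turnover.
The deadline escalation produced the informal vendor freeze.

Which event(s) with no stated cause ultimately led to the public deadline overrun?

Tracing upstream from the public deadline overrun: the public deadline overrun ← the deadline escalation ← the internal policy turnover ← the external audit miscommunication.
A separate upstream branch: the public deadline overrun ← the deadline escalation ← the internal policy turnover ← the scope turnover ← the cross-team staffing dispute.
Each of those chain origins has no stated cause.

the cross-team staffing dispute, the external audit miscommunication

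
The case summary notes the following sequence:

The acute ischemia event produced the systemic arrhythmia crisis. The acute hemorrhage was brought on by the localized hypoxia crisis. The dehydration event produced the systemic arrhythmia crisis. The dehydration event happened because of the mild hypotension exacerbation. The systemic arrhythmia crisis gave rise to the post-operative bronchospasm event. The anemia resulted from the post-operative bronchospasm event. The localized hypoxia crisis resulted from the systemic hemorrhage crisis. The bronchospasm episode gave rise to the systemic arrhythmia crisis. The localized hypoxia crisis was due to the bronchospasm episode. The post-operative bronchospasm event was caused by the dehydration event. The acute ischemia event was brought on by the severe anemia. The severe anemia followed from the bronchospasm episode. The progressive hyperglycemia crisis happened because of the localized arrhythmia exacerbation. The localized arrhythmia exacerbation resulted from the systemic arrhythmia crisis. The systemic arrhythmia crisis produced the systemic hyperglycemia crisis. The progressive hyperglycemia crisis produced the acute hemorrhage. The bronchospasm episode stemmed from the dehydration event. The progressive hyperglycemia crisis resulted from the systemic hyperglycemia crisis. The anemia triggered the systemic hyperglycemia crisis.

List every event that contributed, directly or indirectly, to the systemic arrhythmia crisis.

Immediate causes of the systemic arrhythmia crisis: the dehydration event, the bronchospasm episode, the acute ischemia event.
Further upstream: the mild hypotension exacerbation, the severe anemia.

the acute ischemia event, the bronchospasm episode, the dehydration event, the mild hypotension exacerbation, the severe anemia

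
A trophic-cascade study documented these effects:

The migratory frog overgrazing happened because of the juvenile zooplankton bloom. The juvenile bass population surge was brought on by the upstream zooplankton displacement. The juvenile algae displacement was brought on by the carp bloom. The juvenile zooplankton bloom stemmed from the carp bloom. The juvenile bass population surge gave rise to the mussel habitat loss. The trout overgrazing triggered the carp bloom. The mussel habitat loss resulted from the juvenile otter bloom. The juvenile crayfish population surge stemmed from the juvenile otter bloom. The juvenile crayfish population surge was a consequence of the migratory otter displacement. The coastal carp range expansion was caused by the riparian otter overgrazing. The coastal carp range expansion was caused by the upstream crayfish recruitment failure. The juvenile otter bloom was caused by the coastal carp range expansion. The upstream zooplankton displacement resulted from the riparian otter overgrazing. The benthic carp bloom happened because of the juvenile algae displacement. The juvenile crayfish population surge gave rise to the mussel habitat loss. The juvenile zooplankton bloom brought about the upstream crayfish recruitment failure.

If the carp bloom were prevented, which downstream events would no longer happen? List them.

Downstream of the carp bloom: the juvenile algae displacement, the benthic carp bloom, the juvenile zooplankton bloom, the migratory frog overgrazing, the upstream crayfish recruitment failure, the coastal carp range expansion, the juvenile otter bloom, the juvenile crayfish population surge, the mussel habitat loss.
Of those, still caused via another path: the coastal carp range expansion, the juvenile otter bloom, the juvenile crayfish population surge, the mussel habitat loss.
The remainder have no surviving cause.

the benthic carp bloom, the juvenile algae displacement, the juvenile zooplankton bloom, the migratory frog overgrazing, the upstream crayfish recruitment failure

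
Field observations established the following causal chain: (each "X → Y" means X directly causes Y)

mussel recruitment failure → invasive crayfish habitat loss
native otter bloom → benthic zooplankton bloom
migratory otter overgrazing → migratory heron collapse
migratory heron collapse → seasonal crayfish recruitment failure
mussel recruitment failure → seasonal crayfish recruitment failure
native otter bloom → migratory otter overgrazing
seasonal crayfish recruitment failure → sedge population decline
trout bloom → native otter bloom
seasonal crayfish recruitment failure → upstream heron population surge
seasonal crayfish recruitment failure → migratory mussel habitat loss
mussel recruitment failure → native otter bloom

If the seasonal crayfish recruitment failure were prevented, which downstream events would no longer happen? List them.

Downstream of the seasonal crayfish recruitment failure: the upstream heron population surge, the migratory mussel habitat loss, the sedge population decline.

the migratory mussel habitat loss, the sedge population decline, the upstream heron population surge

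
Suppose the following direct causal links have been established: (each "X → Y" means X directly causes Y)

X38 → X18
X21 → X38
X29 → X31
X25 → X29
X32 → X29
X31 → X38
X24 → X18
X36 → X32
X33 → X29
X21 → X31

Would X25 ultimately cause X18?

There is a causal chain: X25 → X29 → X31 → X38 → X18.

Yes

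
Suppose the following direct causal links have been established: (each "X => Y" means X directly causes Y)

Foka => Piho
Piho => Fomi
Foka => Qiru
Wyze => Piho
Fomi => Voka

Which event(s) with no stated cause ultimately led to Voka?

Foka, Wyze

Tracing upstream from Voka: Voka ← Fomi ← Piho ← Foka.
A separate upstream branch: Voka ← Fomi ← Piho ← Wyze.
Each of those chain origins has no stated cause.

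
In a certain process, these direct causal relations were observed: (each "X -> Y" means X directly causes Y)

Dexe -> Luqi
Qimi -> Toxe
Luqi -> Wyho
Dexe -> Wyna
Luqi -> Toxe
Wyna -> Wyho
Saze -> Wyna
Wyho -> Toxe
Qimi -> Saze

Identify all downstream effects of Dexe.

Luqi, Toxe, Wyho, Wyna

Direct effects: Luqi, Wyna.
2 steps out: Wyho, Toxe.
Not reachable from it: Qimi, Saze.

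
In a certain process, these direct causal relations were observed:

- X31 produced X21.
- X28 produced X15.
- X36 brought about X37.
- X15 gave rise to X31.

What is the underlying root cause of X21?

Tracing upstream from X21: X21 ← X31 ← X15 ← X28.
X28 has no stated cause, so it is the root.

X28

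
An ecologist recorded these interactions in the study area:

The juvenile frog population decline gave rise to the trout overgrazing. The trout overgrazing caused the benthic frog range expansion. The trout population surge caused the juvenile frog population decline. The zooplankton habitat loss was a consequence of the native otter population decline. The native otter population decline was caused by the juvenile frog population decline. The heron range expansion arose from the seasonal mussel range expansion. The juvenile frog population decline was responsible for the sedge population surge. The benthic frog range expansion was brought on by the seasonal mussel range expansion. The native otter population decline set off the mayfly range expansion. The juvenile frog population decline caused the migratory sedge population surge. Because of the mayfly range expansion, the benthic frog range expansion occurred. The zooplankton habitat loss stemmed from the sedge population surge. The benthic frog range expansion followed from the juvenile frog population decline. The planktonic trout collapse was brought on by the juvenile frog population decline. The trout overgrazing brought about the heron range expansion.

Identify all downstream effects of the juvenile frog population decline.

the benthic frog range expansion, the heron range expansion, the mayfly range expansion, the migratory sedge population surge, the native otter population decline, the planktonic trout collapse, the sedge population surge, the trout overgrazing, the zooplankton habitat loss

Direct effects: the sedge population surge, the trout overgrazing, the planktonic trout collapse, the native otter population decline, the benthic frog range expansion, the migratory sedge population surge.
2 steps out: the heron range expansion, the mayfly range expansion, the zooplankton habitat loss.
Not reachable from it: the trout population surge, the seasonal mussel range expansion.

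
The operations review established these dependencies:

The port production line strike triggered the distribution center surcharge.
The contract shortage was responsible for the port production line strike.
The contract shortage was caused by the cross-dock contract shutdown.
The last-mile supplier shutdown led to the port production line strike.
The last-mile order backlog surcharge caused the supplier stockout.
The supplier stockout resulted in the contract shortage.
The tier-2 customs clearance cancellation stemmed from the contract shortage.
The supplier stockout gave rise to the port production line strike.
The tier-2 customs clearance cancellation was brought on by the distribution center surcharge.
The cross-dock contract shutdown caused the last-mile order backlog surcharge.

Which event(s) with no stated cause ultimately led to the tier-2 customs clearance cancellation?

the cross-dock contract shutdown, the last-mile supplier shutdown

Tracing upstream from the tier-2 customs clearance cancellation: the tier-2 customs clearance cancellation ← the contract shortage ← the cross-dock contract shutdown.
A separate upstream branch: the tier-2 customs clearance cancellation ← the distribution center surcharge ← the port production line strike ← the last-mile supplier shutdown.
Each of those chain origins has no stated cause.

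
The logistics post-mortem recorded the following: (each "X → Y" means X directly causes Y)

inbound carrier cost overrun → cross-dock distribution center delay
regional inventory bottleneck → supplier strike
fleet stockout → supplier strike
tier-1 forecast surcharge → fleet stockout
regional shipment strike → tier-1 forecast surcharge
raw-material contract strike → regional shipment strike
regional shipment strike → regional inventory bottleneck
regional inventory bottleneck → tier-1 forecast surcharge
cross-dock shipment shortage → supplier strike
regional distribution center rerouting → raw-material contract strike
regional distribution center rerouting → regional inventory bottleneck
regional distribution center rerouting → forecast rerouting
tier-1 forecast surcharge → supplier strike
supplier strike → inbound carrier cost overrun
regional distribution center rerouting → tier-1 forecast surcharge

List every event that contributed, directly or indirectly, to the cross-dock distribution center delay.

Immediate cause of the cross-dock distribution center delay: the inbound carrier cost overrun.
Further upstream: the regional distribution center rerouting, the raw-material contract strike, the regional shipment strike, the regional inventory bottleneck, the tier-1 forecast surcharge, the fleet stockout, the supplier strike, the cross-dock shipment shortage.

the cross-dock shipment shortage, the fleet stockout, the inbound carrier cost overrun, the raw-material contract strike, the regional distribution center rerouting, the regional inventory bottleneck, the regional shipment strike, the supplier strike, the tier-1 forecast surcharge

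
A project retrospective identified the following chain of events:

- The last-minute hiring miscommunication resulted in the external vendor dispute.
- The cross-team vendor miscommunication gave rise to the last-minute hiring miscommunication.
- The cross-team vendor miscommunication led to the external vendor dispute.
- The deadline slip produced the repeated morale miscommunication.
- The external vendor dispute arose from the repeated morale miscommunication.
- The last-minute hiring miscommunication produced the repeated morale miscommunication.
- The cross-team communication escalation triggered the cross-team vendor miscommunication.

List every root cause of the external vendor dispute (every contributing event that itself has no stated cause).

the cross-team communication escalation, the deadline slip

Tracing upstream from the external vendor dispute: the external vendor dispute ← the cross-team vendor miscommunication ← the cross-team communication escalation.
A separate upstream branch: the external vendor dispute ← the repeated morale miscommunication ← the deadline slip.
Each of those chain origins has no stated cause.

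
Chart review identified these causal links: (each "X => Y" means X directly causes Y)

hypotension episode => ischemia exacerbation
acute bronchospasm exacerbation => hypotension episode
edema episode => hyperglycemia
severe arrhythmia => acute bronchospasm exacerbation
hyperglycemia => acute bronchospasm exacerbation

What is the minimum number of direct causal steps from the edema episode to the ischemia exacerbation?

Shortest chain: the edema episode → the hyperglycemia → the acute bronchospasm exacerbation → the hypotension episode → the ischemia exacerbation.

4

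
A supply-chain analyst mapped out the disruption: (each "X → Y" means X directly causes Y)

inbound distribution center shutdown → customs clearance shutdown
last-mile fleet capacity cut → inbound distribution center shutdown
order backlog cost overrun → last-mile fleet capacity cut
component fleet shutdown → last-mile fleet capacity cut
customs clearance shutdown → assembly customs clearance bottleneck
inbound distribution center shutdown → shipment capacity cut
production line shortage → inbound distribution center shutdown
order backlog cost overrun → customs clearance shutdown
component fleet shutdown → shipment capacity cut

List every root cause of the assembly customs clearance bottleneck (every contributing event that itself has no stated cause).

the component fleet shutdown, the order backlog cost overrun, the production line shortage

Tracing upstream from the assembly customs clearance bottleneck: the assembly customs clearance bottleneck ← the customs clearance shutdown ← the order backlog cost overrun.
A separate upstream branch: the assembly customs clearance bottleneck ← the customs clearance shutdown ← the inbound distribution center shutdown ← the last-mile fleet capacity cut ← the component fleet shutdown.
A separate upstream branch: the assembly customs clearance bottleneck ← the customs clearance shutdown ← the inbound distribution center shutdown ← the production line shortage.
Each of those chain origins has no stated cause.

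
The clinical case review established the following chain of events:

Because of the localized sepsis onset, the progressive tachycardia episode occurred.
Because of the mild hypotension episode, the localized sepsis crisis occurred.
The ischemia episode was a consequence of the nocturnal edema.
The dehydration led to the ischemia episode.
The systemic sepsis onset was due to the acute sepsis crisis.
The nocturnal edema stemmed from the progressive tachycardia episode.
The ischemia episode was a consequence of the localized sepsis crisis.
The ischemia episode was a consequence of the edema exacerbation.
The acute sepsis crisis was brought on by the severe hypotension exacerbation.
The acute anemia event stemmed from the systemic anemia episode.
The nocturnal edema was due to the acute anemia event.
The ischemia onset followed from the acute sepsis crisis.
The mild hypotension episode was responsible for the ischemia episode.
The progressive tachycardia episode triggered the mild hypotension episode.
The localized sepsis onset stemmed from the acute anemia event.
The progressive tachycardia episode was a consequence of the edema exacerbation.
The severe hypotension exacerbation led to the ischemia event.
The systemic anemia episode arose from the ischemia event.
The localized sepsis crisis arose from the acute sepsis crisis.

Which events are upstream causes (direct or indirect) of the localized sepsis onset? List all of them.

the acute anemia event, the ischemia event, the severe hypotension exacerbation, the systemic anemia episode

Immediate cause of the localized sepsis onset: the acute anemia event.
Further upstream: the severe hypotension exacerbation, the ischemia event, the systemic anemia episode.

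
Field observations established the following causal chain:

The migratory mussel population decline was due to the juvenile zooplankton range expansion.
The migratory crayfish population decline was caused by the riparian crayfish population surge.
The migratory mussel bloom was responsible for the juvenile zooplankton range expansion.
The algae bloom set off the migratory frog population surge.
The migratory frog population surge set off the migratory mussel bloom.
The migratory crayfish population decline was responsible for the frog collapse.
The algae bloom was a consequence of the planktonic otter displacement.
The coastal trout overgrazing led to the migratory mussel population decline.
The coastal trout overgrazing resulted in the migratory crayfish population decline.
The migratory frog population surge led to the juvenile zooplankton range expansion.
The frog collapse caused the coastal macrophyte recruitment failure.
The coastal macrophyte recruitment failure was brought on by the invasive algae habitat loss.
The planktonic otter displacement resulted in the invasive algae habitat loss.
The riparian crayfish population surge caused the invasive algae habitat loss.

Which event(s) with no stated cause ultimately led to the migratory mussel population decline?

Tracing upstream from the migratory mussel population decline: the migratory mussel population decline ← the juvenile zooplankton range expansion ← the migratory frog population surge ← the algae bloom ← the planktonic otter displacement.
A separate upstream branch: the migratory mussel population decline ← the coastal trout overgrazing.
Each of those chain origins has no stated cause.

the coastal trout overgrazing, the planktonic otter displacement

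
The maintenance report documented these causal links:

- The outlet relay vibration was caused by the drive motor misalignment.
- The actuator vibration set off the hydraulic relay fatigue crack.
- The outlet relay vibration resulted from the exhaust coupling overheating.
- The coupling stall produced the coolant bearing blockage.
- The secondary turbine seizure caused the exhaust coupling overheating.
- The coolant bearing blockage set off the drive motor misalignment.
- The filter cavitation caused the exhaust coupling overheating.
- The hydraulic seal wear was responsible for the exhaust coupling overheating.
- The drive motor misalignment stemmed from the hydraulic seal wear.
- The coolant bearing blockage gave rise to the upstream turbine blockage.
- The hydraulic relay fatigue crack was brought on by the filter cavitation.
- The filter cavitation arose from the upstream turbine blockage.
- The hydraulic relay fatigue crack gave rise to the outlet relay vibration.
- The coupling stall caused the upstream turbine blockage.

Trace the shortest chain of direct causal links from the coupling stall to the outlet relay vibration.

the coupling stall → the coolant bearing blockage → the drive motor misalignment → the outlet relay vibration

the coupling stall → the coolant bearing blockage
the coolant bearing blockage → the drive motor misalignment
the drive motor misalignment → the outlet relay vibration
Length: 3 steps.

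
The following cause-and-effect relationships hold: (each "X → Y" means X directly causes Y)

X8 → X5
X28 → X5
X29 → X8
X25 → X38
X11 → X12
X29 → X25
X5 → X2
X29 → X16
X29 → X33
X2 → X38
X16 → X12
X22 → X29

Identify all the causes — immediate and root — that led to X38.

Immediate causes of X38: X25, X2.
Further upstream: X22, X29, X28, X8, X5.

X2, X22, X25, X28, X29, X5, X8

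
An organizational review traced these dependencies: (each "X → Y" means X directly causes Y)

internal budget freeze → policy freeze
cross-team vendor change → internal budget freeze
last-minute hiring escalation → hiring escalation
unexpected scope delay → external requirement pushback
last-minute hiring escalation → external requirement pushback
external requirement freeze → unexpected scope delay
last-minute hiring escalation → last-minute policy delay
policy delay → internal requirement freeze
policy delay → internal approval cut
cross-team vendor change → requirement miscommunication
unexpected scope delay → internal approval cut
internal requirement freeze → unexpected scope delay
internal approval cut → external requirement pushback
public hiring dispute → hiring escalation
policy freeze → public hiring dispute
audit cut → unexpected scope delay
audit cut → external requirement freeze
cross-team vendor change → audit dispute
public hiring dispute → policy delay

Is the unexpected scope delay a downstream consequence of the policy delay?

Yes

There is a causal chain: the policy delay → the internal requirement freeze → the unexpected scope delay.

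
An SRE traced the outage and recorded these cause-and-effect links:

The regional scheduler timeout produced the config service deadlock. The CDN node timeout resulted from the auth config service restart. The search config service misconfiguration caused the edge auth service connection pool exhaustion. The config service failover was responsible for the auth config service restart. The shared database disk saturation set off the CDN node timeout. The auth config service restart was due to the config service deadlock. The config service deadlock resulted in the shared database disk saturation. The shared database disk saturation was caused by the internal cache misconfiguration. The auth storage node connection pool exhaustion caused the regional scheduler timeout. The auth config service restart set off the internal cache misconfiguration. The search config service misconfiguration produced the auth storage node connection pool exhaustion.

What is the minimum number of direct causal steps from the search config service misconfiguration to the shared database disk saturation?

4

Shortest chain: the search config service misconfiguration → the auth storage node connection pool exhaustion → the regional scheduler timeout → the config service deadlock → the shared database disk saturation.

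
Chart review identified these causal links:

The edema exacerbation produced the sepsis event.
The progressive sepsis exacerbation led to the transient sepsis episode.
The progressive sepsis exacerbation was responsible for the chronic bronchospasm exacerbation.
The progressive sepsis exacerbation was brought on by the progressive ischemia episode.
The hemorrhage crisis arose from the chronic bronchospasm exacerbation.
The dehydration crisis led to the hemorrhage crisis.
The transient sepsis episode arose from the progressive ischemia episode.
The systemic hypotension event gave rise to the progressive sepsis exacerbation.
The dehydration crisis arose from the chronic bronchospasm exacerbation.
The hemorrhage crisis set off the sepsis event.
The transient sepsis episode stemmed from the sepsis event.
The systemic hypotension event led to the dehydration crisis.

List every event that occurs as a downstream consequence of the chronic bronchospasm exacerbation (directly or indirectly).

the dehydration crisis, the hemorrhage crisis, the sepsis event, the transient sepsis episode

Direct effects: the dehydration crisis, the hemorrhage crisis.
2 steps out: the sepsis event.
3 steps out: the transient sepsis episode.
Not reachable from it: the progressive ischemia episode, the systemic hypotension event, the progressive sepsis exacerbation, the edema exacerbation.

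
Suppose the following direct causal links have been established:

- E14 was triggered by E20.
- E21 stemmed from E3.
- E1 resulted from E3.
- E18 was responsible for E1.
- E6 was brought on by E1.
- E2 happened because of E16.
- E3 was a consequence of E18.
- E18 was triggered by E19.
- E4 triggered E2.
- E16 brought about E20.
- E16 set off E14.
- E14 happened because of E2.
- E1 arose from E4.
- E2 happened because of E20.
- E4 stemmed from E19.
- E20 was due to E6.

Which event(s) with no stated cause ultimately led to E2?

Tracing upstream from E2: E2 ← E4 ← E19.
A separate upstream branch: E2 ← E16.
Each of those chain origins has no stated cause.

E16, E19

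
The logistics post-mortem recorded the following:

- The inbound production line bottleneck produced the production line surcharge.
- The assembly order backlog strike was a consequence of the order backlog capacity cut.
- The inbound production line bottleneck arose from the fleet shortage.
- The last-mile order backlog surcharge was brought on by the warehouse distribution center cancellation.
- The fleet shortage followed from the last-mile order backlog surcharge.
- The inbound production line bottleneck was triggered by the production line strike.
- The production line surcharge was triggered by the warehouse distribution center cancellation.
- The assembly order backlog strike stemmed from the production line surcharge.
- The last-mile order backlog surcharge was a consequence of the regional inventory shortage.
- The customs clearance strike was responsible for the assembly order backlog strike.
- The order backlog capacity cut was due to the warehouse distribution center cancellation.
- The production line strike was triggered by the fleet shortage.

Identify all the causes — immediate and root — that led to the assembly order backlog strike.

Immediate causes of the assembly order backlog strike: the order backlog capacity cut, the customs clearance strike, the production line surcharge.
Further upstream: the warehouse distribution center cancellation, the regional inventory shortage, the last-mile order backlog surcharge, the fleet shortage, the production line strike, the inbound production line bottleneck.

the customs clearance strike, the fleet shortage, the inbound production line bottleneck, the last-mile order backlog surcharge, the order backlog capacity cut, the production line strike, the production line surcharge, the regional inventory shortage, the warehouse distribution center cancellation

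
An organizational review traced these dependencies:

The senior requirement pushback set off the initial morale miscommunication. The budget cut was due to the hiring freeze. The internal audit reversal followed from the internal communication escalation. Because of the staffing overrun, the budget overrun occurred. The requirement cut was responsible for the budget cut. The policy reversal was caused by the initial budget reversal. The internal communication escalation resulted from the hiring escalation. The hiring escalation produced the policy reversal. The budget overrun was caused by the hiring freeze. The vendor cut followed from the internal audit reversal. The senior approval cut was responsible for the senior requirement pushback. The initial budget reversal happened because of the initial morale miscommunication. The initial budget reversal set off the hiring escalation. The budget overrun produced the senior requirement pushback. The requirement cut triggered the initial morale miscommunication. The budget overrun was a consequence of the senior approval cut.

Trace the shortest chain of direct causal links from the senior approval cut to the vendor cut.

the senior approval cut → the senior requirement pushback → the initial morale miscommunication → the initial budget reversal → the hiring escalation → the internal communication escalation → the internal audit reversal → the vendor cut

the senior approval cut → the senior requirement pushback
the senior requirement pushback → the initial morale miscommunication
the initial morale miscommunication → the initial budget reversal
the initial budget reversal → the hiring escalation
the hiring escalation → the internal communication escalation
the internal communication escalation → the internal audit reversal
the internal audit reversal → the vendor cut
Length: 7 steps.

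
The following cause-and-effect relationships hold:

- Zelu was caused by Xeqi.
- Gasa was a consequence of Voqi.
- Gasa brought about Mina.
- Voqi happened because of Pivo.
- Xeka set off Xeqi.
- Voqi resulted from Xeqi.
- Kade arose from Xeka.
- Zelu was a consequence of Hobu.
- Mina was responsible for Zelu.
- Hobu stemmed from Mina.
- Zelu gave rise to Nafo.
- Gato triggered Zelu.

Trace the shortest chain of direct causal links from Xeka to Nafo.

Xeka → Xeqi
Xeqi → Zelu
Zelu → Nafo
Length: 3 steps.

Xeka → Xeqi → Zelu → Nafo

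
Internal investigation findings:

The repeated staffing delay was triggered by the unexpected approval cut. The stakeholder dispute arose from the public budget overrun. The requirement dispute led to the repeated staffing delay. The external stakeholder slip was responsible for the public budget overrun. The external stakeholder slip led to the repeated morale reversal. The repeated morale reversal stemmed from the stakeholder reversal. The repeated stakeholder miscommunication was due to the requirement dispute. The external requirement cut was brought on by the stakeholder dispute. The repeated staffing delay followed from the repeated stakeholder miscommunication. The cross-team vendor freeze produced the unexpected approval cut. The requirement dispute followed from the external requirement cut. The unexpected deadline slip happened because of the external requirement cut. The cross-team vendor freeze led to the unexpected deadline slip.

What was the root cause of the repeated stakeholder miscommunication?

Tracing upstream from the repeated stakeholder miscommunication: the repeated stakeholder miscommunication ← the requirement dispute ← the external requirement cut ← the stakeholder dispute ← the public budget overrun ← the external stakeholder slip.
The external stakeholder slip has no stated cause, so it is the root.

the external stakeholder slip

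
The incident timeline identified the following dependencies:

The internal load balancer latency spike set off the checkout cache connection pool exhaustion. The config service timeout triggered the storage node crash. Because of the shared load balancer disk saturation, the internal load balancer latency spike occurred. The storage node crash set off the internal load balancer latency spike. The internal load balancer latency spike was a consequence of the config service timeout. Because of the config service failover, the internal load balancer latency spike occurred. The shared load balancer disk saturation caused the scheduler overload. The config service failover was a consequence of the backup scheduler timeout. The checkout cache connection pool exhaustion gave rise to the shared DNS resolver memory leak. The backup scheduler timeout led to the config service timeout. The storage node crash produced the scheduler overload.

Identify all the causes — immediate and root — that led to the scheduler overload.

Immediate causes of the scheduler overload: the shared load balancer disk saturation, the storage node crash.
Further upstream: the backup scheduler timeout, the config service timeout.

the backup scheduler timeout, the config service timeout, the shared load balancer disk saturation, the storage node crash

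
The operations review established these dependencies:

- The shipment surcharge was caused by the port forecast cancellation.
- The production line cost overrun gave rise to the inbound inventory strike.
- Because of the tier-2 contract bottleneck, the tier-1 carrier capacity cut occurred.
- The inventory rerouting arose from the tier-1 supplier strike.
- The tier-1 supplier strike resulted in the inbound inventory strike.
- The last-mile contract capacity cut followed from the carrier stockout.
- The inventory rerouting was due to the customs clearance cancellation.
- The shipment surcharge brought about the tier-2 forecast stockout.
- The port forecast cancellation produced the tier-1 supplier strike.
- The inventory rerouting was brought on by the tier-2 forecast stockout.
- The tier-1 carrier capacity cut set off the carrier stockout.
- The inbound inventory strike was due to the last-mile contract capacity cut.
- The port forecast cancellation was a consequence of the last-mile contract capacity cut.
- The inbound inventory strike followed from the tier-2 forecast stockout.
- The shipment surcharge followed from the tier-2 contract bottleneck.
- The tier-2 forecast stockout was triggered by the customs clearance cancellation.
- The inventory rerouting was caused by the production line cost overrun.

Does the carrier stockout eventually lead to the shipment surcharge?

There is a causal chain: the carrier stockout → the last-mile contract capacity cut → the port forecast cancellation → the shipment surcharge.

Yes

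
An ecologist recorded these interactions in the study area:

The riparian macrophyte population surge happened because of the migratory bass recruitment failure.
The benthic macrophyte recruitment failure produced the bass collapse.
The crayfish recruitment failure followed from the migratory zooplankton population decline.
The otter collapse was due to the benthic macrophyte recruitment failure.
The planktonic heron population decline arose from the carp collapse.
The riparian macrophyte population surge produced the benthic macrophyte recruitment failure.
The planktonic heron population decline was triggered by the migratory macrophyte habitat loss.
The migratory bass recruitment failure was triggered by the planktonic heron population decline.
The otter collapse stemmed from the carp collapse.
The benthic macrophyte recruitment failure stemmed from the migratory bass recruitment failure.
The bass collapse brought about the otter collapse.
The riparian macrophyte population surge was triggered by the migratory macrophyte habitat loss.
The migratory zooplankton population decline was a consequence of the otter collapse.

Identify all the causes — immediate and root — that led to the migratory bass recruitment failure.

the carp collapse, the migratory macrophyte habitat loss, the planktonic heron population decline

Immediate cause of the migratory bass recruitment failure: the planktonic heron population decline.
Further upstream: the carp collapse, the migratory macrophyte habitat loss.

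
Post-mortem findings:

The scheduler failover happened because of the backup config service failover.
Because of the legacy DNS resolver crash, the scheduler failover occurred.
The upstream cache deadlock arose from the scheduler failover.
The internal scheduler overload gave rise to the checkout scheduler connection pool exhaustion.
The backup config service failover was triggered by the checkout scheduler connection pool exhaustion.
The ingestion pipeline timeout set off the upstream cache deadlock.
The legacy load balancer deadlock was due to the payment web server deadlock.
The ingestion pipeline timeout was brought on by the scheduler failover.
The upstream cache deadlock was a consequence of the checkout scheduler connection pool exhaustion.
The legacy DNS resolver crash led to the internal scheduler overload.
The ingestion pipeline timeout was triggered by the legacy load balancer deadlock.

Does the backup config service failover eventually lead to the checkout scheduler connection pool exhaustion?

No

The backup config service failover leads to the scheduler failover, the ingestion pipeline timeout, the upstream cache deadlock; the checkout scheduler connection pool exhaustion is not among them.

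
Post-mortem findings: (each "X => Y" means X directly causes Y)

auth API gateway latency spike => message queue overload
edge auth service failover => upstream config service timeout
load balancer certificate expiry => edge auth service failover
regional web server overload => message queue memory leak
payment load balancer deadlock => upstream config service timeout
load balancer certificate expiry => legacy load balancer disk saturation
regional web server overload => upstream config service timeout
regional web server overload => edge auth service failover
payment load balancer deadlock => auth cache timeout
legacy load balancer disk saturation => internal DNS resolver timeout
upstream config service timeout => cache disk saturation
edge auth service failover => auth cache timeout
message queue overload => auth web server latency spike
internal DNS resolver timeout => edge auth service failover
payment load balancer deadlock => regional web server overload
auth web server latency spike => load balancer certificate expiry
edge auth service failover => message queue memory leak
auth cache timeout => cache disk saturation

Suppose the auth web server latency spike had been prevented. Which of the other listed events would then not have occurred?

Downstream of the auth web server latency spike: the load balancer certificate expiry, the legacy load balancer disk saturation, the internal DNS resolver timeout, the edge auth service failover, the auth cache timeout, the upstream config service timeout, the cache disk saturation, the message queue memory leak.
Of those, still caused via another path: the edge auth service failover, the auth cache timeout, the upstream config service timeout, the cache disk saturation, the message queue memory leak.
The remainder have no surviving cause.

the internal DNS resolver timeout, the legacy load balancer disk saturation, the load balancer certificate expiry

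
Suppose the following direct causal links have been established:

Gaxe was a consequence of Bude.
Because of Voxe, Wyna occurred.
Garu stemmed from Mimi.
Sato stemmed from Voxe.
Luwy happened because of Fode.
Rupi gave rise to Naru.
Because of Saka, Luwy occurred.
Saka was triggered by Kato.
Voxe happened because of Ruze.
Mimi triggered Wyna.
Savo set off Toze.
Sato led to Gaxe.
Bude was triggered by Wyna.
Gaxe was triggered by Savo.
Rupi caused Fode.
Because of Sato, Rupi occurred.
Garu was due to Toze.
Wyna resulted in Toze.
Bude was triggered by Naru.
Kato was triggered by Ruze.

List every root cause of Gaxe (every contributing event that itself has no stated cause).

Mimi, Ruze, Savo

Tracing upstream from Gaxe: Gaxe ← Sato ← Voxe ← Ruze.
A separate upstream branch: Gaxe ← Bude ← Wyna ← Mimi.
A separate upstream branch: Gaxe ← Savo.
Each of those chain origins has no stated cause.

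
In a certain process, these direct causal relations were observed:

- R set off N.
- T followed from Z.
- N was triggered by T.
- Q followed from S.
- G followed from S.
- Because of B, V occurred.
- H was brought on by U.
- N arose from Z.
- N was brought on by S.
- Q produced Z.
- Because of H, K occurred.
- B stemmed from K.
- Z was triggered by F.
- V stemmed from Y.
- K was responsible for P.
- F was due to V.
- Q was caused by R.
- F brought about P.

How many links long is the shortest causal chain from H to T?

Shortest chain: H → K → B → V → F → Z → T.

6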